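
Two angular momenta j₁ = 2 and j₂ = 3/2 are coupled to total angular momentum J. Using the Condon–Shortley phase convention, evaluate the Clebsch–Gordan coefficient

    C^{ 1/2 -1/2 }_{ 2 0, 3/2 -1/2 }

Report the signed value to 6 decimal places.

triangle: 3!×1!×0!/5! = 6/120
(j±m)!: 2!×2!×1!×2!×0!×1! = 8
prefactor² = (2J+1)×Δ×N² = 4/5
  k=1: −1/(1!×2!×1!×0!×0!×0!) = -1/2
Σ = -1/2  ⇒  CG² = 4/5×(-1/2)² = 1/5
CG = −√(1/5) = -0.447214

-0.447214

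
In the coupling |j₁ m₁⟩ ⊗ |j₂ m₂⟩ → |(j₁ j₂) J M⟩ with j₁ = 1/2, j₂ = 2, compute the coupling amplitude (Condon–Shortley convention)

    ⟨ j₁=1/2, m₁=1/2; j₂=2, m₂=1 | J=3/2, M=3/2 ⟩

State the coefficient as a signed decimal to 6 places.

+0.447214  (= +√(1/5))

√[4·1!0!3!/5! · 1!0!3!1!3!0!] = √(36/5)
  +(−1)^0/∏(0,1,0,3,0,0)! = 1/6  (running 1/6)
⟨..|..⟩ = √(36/5)·(1/6) = +0.447214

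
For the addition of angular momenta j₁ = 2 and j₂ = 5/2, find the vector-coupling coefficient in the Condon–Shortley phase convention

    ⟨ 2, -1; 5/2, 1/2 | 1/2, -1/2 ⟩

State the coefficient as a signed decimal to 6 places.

triangle: 4!×0!×1!/6! = 24/720
(j±m)!: 1!×3!×3!×2!×0!×1! = 72
prefactor² = (2J+1)×Δ×N² = 24/5
  k=3: −1/(3!×1!×0!×0!×0!×1!) = -1/6
Σ = -1/6  ⇒  CG² = 24/5×(-1/6)² = 2/15
CG = −√(2/15) = -0.365148

-0.365148  (= −√(2/15))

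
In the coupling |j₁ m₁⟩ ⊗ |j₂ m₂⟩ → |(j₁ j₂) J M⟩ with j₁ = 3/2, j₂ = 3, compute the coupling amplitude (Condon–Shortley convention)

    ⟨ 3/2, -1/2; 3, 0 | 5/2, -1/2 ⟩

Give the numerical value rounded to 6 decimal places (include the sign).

-0.414039

j₁+j₂−J=2  J+j₁−j₂=1  J−j₁+j₂=4  j₁+j₂+J+1=8
(j₁±m₁, j₂±m₂, J±M) = (1,2,3,3,2,3)
P² = 216/35
sum k=1..2:
  [1] −1/4 = -1/4
  [2] +1/12 = 1/12
S = -1/6
C² = P²·S² = 6/35 ; C = -0.414039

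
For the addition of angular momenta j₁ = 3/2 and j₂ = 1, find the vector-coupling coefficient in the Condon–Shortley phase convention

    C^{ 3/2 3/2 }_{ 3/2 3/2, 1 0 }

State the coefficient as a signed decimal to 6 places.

+0.774597

√[4·1!2!1!/5! · 3!0!1!1!3!0!] = √(12/5)
  +(−1)^0/∏(0,1,0,1,2,0)! = 1/2  (running 1/2)
⟨..|..⟩ = √(12/5)·(1/2) = +0.774597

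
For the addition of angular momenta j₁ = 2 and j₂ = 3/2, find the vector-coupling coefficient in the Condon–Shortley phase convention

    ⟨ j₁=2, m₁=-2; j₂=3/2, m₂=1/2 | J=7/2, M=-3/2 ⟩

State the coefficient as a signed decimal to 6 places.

triangle: 0!·4!·3!/8! = 144/40320
(j±m)!: 0!·4!·2!·1!·2!·5! = 11520
prefactor² = (2J+1)·Δ·N² = 2304/7
  k=0: +1/(0!·0!·4!·2!·0!·1!) = 1/48
Σ = 1/48  ⇒  CG² = 2304/7·1/48² = 1/7
CG = +√(1/7) = +0.377964

+0.377964  (= +√(1/7))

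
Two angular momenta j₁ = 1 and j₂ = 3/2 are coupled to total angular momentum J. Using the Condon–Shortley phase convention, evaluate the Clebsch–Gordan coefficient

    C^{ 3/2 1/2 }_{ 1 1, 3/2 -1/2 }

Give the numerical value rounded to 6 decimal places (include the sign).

j₁+j₂−J=1  J+j₁−j₂=1  J−j₁+j₂=2  j₁+j₂+J+1=5
(j₁±m₁, j₂±m₂, J±M) = (2,0,1,2,2,1)
P² = 8/15
sum k=0..0:
  [0] +1/1 = 1
S = 1
C² = P²·S² = 8/15 ; C = +0.730297

+√(8/15) = +0.730297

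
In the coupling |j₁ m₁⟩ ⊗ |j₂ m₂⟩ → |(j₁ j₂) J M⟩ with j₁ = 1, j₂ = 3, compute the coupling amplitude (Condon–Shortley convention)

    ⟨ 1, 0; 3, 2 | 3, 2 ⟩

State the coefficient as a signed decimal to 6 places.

−√(1/3) ≈ -0.577350

j₁+j₂−J=1  J+j₁−j₂=1  J−j₁+j₂=5  j₁+j₂+J+1=8
(j₁±m₁, j₂±m₂, J±M) = (1,1,5,1,5,1)
P² = 300
sum k=0..1:
  [0] +1/120 = 1/120
  [1] −1/24 = -1/24
S = -1/30
C² = P²·S² = 1/3 ; C = -0.577350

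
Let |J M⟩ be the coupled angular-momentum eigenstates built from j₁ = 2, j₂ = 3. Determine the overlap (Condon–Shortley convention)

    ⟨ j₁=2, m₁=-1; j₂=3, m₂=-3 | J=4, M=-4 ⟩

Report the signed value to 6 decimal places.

√[9·1!3!5!/10! · 1!3!0!6!0!8!] = √(311040)
  +(−1)^0/∏(0,1,3,0,0,5)! = 1/720  (running 1/720)
⟨..|..⟩ = √(311040)·(1/720) = +0.774597

+0.774597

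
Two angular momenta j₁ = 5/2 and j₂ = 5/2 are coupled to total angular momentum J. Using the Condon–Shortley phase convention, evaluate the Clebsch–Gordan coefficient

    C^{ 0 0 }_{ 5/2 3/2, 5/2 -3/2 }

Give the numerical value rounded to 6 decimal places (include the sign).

j₁+j₂−J=5  J+j₁−j₂=0  J−j₁+j₂=0  j₁+j₂+J+1=6
(j₁±m₁, j₂±m₂, J±M) = (4,1,1,4,0,0)
P² = 96
sum k=1..1:
  [1] −1/24 = -1/24
S = -1/24
C² = P²·S² = 1/6 ; C = -0.408248

−√(1/6) ≈ -0.408248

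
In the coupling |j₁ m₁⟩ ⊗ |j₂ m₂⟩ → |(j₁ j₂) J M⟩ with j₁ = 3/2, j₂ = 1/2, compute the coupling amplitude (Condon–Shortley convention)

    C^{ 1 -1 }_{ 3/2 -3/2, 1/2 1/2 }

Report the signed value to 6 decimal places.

-0.866025

triangle: 1!·2!·0!/4! = 2/24
(j±m)!: 0!·3!·1!·0!·0!·2! = 12
prefactor² = (2J+1)·Δ·N² = 3
  k=1: −1/(1!·0!·2!·0!·0!·0!) = -1/2
Σ = -1/2  ⇒  CG² = 3·(-1/2)² = 3/4
CG = −√(3/4) = -0.866025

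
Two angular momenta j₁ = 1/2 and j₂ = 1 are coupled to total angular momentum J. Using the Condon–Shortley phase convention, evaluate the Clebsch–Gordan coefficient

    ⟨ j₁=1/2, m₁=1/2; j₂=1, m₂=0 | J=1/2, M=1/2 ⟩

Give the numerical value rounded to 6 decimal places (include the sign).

j₁+j₂−J=1  J+j₁−j₂=0  J−j₁+j₂=1  j₁+j₂+J+1=3
(j₁±m₁, j₂±m₂, J±M) = (1,0,1,1,1,0)
P² = 1/3
sum k=0..0:
  [0] +1/1 = 1
S = 1
C² = P²·S² = 1/3 ; C = +0.577350

+0.577350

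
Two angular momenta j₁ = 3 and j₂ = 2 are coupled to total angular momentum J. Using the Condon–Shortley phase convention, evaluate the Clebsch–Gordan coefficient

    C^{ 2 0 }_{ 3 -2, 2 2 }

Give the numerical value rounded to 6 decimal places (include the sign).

−√(5/14) ≈ -0.597614

triangle: 3!·3!·1!/8! = 36/40320
(j±m)!: 1!·5!·4!·0!·2!·2! = 11520
prefactor² = (2J+1)·Δ·N² = 360/7
  k=3: −1/(3!·0!·2!·1!·1!·0!) = -1/12
Σ = -1/12  ⇒  CG² = 360/7·(-1/12)² = 5/14
CG = −√(5/14) = -0.597614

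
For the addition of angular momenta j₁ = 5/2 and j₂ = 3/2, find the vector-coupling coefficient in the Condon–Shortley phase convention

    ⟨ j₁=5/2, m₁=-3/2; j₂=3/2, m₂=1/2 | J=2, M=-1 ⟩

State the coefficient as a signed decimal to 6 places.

√[5·2!3!1!/7! · 1!4!2!1!1!3!] = √(24/7)
  +(−1)^1/∏(1,1,3,1,0,0)! = -1/6  (running -1/6)
  +(−1)^2/∏(2,0,2,0,1,1)! = 1/4  (running 1/12)
⟨..|..⟩ = √(24/7)·(1/12) = +0.154303

+0.154303  (= +√(1/42))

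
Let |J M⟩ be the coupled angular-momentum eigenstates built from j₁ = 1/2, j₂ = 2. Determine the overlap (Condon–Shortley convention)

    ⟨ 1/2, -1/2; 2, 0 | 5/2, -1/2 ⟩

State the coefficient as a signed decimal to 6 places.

√[6·0!1!4!/6! · 0!1!2!2!2!3!] = √(48/5)
  +(−1)^0/∏(0,0,1,2,0,2)! = 1/4  (running 1/4)
⟨..|..⟩ = √(48/5)·(1/4) = +0.774597

+√(3/5) = +0.774597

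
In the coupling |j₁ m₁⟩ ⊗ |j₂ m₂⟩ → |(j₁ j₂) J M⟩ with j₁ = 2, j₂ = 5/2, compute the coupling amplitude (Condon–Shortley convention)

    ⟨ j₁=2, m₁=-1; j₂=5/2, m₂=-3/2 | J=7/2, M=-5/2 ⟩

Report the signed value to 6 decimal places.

+0.125988  (= +√(1/63))

√[8·1!3!4!/9! · 1!3!1!4!1!6!] = √(2304/7)
  +(−1)^0/∏(0,1,3,1,0,3)! = 1/36  (running 1/36)
  +(−1)^1/∏(1,0,2,0,1,4)! = -1/48  (running 1/144)
⟨..|..⟩ = √(2304/7)·(1/144) = +0.125988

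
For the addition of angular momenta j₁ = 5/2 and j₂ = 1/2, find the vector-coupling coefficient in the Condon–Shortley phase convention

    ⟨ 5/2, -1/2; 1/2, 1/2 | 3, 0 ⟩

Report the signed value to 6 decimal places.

+√(1/2) = +0.707107

triangle: 0!·5!·1!/7! = 120/5040
(j±m)!: 2!·3!·1!·0!·3!·3! = 432
prefactor² = (2J+1)·Δ·N² = 72
  k=0: +1/(0!·0!·3!·1!·2!·0!) = 1/12
Σ = 1/12  ⇒  CG² = 72·1/12² = 1/2
CG = +√(1/2) = +0.707107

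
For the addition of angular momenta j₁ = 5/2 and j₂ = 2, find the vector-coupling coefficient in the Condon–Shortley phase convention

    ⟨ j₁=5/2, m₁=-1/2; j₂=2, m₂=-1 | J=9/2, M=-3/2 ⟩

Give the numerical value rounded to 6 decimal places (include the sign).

+√(10/21) ≈ +0.690066

triangle: 0!×5!×4!/10! = 2880/3628800
(j±m)!: 2!×3!×1!×3!×3!×6! = 311040
prefactor² = (2J+1)×Δ×N² = 17280/7
  k=0: +1/(0!×0!×3!×1!×2!×3!) = 1/72
Σ = 1/72  ⇒  CG² = 17280/7×1/72² = 10/21
CG = +√(10/21) = +0.690066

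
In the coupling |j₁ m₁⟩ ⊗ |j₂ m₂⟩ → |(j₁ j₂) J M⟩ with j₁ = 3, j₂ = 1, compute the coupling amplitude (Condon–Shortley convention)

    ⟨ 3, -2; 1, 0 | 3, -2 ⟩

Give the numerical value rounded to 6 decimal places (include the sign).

-0.577350

√[7·1!5!1!/8! · 1!5!1!1!1!5!] = √(300)
  +(−1)^0/∏(0,1,5,1,0,0)! = 1/120  (running 1/120)
  +(−1)^1/∏(1,0,4,0,1,1)! = -1/24  (running -1/30)
⟨..|..⟩ = √(300)·(-1/30) = -0.577350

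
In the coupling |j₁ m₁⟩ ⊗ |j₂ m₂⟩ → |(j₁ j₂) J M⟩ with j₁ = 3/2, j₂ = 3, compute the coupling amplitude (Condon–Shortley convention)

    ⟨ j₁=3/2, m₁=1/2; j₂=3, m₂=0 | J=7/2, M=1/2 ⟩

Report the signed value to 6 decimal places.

+0.308607

triangle: 1!·2!·5!/9! = 240/362880
(j±m)!: 2!·1!·3!·3!·4!·3! = 10368
prefactor² = (2J+1)·Δ·N² = 384/7
  k=0: +1/(0!·1!·1!·3!·1!·2!) = 1/12
  k=1: −1/(1!·0!·0!·2!·2!·3!) = -1/24
Σ = 1/24  ⇒  CG² = 384/7·1/24² = 2/21
CG = +√(2/21) = +0.308607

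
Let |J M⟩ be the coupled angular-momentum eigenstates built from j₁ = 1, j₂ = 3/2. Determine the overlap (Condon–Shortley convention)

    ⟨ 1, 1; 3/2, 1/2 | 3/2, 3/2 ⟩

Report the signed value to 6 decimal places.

+√(2/5) ≈ +0.632456

j₁+j₂−J=1  J+j₁−j₂=1  J−j₁+j₂=2  j₁+j₂+J+1=5
(j₁±m₁, j₂±m₂, J±M) = (2,0,2,1,3,0)
P² = 8/5
sum k=0..0:
  [0] +1/2 = 1/2
S = 1/2
C² = P²·S² = 2/5 ; C = +0.632456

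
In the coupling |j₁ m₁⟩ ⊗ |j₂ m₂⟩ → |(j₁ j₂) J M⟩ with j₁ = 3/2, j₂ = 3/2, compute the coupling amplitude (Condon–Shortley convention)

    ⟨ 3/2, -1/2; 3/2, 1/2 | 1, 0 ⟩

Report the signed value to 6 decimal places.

√[3·2!1!1!/5! · 1!2!2!1!1!1!] = √(1/5)
  +(−1)^1/∏(1,1,1,1,0,0)! = -1  (running -1)
  +(−1)^2/∏(2,0,0,0,1,1)! = 1/2  (running -1/2)
⟨..|..⟩ = √(1/5)·(-1/2) = -0.223607

−√(1/20) = -0.223607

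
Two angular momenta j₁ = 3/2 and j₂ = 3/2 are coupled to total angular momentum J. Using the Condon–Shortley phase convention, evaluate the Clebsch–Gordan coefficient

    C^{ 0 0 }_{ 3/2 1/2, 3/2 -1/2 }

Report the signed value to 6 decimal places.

-0.500000  (= −√(1/4))

j₁+j₂−J=3  J+j₁−j₂=0  J−j₁+j₂=0  j₁+j₂+J+1=4
(j₁±m₁, j₂±m₂, J±M) = (2,1,1,2,0,0)
P² = 1
sum k=1..1:
  [1] −1/2 = -1/2
S = -1/2
C² = P²·S² = 1/4 ; C = -0.500000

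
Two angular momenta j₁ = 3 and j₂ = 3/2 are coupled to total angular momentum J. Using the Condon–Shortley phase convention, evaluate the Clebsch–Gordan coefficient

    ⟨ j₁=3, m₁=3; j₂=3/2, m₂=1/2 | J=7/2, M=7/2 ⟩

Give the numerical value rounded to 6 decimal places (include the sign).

j₁+j₂−J=1  J+j₁−j₂=5  J−j₁+j₂=2  j₁+j₂+J+1=9
(j₁±m₁, j₂±m₂, J±M) = (6,0,2,1,7,0)
P² = 38400
sum k=0..0:
  [0] +1/240 = 1/240
S = 1/240
C² = P²·S² = 2/3 ; C = +0.816497

+0.816497  (= +√(2/3))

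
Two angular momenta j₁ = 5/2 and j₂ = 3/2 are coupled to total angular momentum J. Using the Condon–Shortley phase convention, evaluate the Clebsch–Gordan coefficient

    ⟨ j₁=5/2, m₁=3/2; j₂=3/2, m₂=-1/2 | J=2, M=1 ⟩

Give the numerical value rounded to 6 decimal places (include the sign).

√[5·2!3!1!/7! · 4!1!1!2!3!1!] = √(24/7)
  +(−1)^0/∏(0,2,1,1,2,0)! = 1/4  (running 1/4)
  +(−1)^1/∏(1,1,0,0,3,1)! = -1/6  (running 1/12)
⟨..|..⟩ = √(24/7)·(1/12) = +0.154303

+0.154303  (= +√(1/42))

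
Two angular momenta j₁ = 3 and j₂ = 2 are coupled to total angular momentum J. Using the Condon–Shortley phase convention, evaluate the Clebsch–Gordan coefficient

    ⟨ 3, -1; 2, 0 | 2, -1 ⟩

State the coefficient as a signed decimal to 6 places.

+0.377964  (= +√(1/7))

j₁+j₂−J=3  J+j₁−j₂=3  J−j₁+j₂=1  j₁+j₂+J+1=8
(j₁±m₁, j₂±m₂, J±M) = (2,4,2,2,1,3)
P² = 36/7
sum k=1..2:
  [1] −1/12 = -1/12
  [2] +1/4 = 1/4
S = 1/6
C² = P²·S² = 1/7 ; C = +0.377964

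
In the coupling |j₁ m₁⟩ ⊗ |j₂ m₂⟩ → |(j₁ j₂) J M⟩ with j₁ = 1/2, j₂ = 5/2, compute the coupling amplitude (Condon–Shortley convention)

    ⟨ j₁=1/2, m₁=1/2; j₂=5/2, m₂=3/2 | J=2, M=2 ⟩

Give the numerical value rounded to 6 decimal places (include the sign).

+0.408248  (= +√(1/6))

√[5·1!0!4!/6! · 1!0!4!1!4!0!] = √(96)
  +(−1)^0/∏(0,1,0,4,0,0)! = 1/24  (running 1/24)
⟨..|..⟩ = √(96)·(1/24) = +0.408248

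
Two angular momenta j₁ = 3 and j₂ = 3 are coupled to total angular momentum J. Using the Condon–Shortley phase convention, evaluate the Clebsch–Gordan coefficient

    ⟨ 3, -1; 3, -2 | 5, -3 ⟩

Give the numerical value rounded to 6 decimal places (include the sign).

j₁+j₂−J=1  J+j₁−j₂=5  J−j₁+j₂=5  j₁+j₂+J+1=12
(j₁±m₁, j₂±m₂, J±M) = (2,4,1,5,2,8)
P² = 153600
sum k=0..1:
  [0] +1/576 = 1/576
  [1] −1/1440 = -1/1440
S = 1/960
C² = P²·S² = 1/6 ; C = +0.408248

+√(1/6) = +0.408248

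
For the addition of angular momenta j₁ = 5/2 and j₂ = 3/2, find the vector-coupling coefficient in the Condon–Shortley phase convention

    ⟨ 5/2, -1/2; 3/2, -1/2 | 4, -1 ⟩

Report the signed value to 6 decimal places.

√[9·0!5!3!/9! · 2!3!1!2!3!5!] = √(2160/7)
  +(−1)^0/∏(0,0,3,1,2,2)! = 1/24  (running 1/24)
⟨..|..⟩ = √(2160/7)·(1/24) = +0.731925

+√(15/28) ≈ +0.731925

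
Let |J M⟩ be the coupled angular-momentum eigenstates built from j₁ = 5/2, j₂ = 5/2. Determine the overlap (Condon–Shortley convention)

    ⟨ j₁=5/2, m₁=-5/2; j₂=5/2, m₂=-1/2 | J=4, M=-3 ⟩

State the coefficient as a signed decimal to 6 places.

j₁+j₂−J=1  J+j₁−j₂=4  J−j₁+j₂=4  j₁+j₂+J+1=10
(j₁±m₁, j₂±m₂, J±M) = (0,5,2,3,1,7)
P² = 10368
sum k=1..1:
  [1] −1/144 = -1/144
S = -1/144
C² = P²·S² = 1/2 ; C = -0.707107

−√(1/2) = -0.707107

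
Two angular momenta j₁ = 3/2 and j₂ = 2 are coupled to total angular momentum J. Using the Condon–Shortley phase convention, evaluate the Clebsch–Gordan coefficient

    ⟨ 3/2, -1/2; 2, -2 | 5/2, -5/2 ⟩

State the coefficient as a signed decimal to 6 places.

triangle: 1!*2!*3!/7! = 12/5040
(j±m)!: 1!*2!*0!*4!*0!*5! = 5760
prefactor² = (2J+1)*Δ*N² = 576/7
  k=0: +1/(0!*1!*2!*0!*0!*3!) = 1/12
Σ = 1/12  ⇒  CG² = 576/7*1/12² = 4/7
CG = +√(4/7) = +0.755929

+0.755929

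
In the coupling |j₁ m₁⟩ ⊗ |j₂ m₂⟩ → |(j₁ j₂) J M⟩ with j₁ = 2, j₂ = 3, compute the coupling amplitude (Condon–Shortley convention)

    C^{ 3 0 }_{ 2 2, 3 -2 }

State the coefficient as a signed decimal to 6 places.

j₁+j₂−J=2  J+j₁−j₂=2  J−j₁+j₂=4  j₁+j₂+J+1=9
(j₁±m₁, j₂±m₂, J±M) = (4,0,1,5,3,3)
P² = 192
sum k=0..0:
  [0] +1/24 = 1/24
S = 1/24
C² = P²·S² = 1/3 ; C = +0.577350

+√(1/3) ≈ +0.577350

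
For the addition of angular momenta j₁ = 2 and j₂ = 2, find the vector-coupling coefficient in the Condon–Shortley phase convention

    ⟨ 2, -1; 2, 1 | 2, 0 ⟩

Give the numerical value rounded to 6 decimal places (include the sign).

+√(1/14) = +0.267261

triangle: 2!*2!*2!/7! = 8/5040
(j±m)!: 1!*3!*3!*1!*2!*2! = 144
prefactor² = (2J+1)*Δ*N² = 8/7
  k=1: −1/(1!*1!*2!*2!*0!*0!) = -1/4
  k=2: +1/(2!*0!*1!*1!*1!*1!) = 1/2
Σ = 1/4  ⇒  CG² = 8/7*1/4² = 1/14
CG = +√(1/14) = +0.267261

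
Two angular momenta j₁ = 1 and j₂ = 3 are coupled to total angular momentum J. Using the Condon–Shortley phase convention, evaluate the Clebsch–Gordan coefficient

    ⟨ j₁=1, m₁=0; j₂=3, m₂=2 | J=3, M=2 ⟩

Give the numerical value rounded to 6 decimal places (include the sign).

-0.577350  (= −√(1/3))

triangle: 1!×1!×5!/8! = 120/40320
(j±m)!: 1!×1!×5!×1!×5!×1! = 14400
prefactor² = (2J+1)×Δ×N² = 300
  k=0: +1/(0!×1!×1!×5!×0!×0!) = 1/120
  k=1: −1/(1!×0!×0!×4!×1!×1!) = -1/24
Σ = -1/30  ⇒  CG² = 300×(-1/30)² = 1/3
CG = −√(1/3) = -0.577350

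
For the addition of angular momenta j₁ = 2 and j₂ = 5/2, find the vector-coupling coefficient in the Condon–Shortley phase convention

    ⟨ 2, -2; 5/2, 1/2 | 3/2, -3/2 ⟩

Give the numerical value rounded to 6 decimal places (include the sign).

j₁+j₂−J=3  J+j₁−j₂=1  J−j₁+j₂=2  j₁+j₂+J+1=7
(j₁±m₁, j₂±m₂, J±M) = (0,4,3,2,0,3)
P² = 576/35
sum k=3..3:
  [3] −1/12 = -1/12
S = -1/12
C² = P²·S² = 4/35 ; C = -0.338062

-0.338062  (= −√(4/35))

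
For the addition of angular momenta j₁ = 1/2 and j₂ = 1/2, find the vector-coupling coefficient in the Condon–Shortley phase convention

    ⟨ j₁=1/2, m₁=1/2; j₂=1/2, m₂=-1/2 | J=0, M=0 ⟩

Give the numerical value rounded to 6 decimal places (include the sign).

+0.707107  (= +√(1/2))

j₁+j₂−J=1  J+j₁−j₂=0  J−j₁+j₂=0  j₁+j₂+J+1=2
(j₁±m₁, j₂±m₂, J±M) = (1,0,0,1,0,0)
P² = 1/2
sum k=0..0:
  [0] +1/1 = 1
S = 1
C² = P²·S² = 1/2 ; C = +0.707107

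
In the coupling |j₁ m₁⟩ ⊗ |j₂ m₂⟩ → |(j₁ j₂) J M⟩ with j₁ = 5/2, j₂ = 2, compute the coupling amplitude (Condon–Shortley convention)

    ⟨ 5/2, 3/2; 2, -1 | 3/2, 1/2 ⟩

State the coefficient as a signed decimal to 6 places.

j₁+j₂−J=3  J+j₁−j₂=2  J−j₁+j₂=1  j₁+j₂+J+1=7
(j₁±m₁, j₂±m₂, J±M) = (4,1,1,3,2,1)
P² = 96/35
sum k=0..1:
  [0] +1/6 = 1/6
  [1] −1/4 = -1/4
S = -1/12
C² = P²·S² = 2/105 ; C = -0.138013

−√(2/105) ≈ -0.138013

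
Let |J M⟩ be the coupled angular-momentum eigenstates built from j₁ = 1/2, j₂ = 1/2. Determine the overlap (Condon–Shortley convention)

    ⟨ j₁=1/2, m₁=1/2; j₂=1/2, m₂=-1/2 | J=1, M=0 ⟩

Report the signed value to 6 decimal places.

j₁+j₂−J=0  J+j₁−j₂=1  J−j₁+j₂=1  j₁+j₂+J+1=3
(j₁±m₁, j₂±m₂, J±M) = (1,0,0,1,1,1)
P² = 1/2
sum k=0..0:
  [0] +1/1 = 1
S = 1
C² = P²·S² = 1/2 ; C = +0.707107

+0.707107  (= +√(1/2))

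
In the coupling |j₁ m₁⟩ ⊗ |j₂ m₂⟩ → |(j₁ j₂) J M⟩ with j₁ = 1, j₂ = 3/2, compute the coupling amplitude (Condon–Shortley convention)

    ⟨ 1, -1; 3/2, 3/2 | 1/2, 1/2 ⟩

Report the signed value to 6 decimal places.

√[2·2!0!1!/4! · 0!2!3!0!1!0!] = √(2)
  +(−1)^2/∏(2,0,0,1,0,0)! = 1/2  (running 1/2)
⟨..|..⟩ = √(2)·(1/2) = +0.707107

+√(1/2) ≈ +0.707107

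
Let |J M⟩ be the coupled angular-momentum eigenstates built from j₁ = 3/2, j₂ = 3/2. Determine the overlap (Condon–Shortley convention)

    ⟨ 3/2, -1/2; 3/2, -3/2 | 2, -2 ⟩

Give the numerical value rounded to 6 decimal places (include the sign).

+√(1/2) ≈ +0.707107

triangle: 1!×2!×2!/6! = 4/720
(j±m)!: 1!×2!×0!×3!×0!×4! = 288
prefactor² = (2J+1)×Δ×N² = 8
  k=0: +1/(0!×1!×2!×0!×0!×2!) = 1/4
Σ = 1/4  ⇒  CG² = 8×1/4² = 1/2
CG = +√(1/2) = +0.707107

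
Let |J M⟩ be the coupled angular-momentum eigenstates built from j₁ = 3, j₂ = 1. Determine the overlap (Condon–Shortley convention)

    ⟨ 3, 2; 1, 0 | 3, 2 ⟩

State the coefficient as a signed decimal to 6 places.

triangle: 1!·5!·1!/8! = 120/40320
(j±m)!: 5!·1!·1!·1!·5!·1! = 14400
prefactor² = (2J+1)·Δ·N² = 300
  k=0: +1/(0!·1!·1!·1!·4!·0!) = 1/24
  k=1: −1/(1!·0!·0!·0!·5!·1!) = -1/120
Σ = 1/30  ⇒  CG² = 300·1/30² = 1/3
CG = +√(1/3) = +0.577350

+√(1/3) ≈ +0.577350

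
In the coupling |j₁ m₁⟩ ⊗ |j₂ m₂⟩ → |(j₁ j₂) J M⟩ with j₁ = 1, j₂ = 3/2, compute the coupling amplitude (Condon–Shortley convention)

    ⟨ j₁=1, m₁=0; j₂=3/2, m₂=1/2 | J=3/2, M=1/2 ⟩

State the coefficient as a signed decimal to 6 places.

j₁+j₂−J=1  J+j₁−j₂=1  J−j₁+j₂=2  j₁+j₂+J+1=5
(j₁±m₁, j₂±m₂, J±M) = (1,1,2,1,2,1)
P² = 4/15
sum k=0..1:
  [0] +1/2 = 1/2
  [1] −1/1 = -1
S = -1/2
C² = P²·S² = 1/15 ; C = -0.258199

−√(1/15) ≈ -0.258199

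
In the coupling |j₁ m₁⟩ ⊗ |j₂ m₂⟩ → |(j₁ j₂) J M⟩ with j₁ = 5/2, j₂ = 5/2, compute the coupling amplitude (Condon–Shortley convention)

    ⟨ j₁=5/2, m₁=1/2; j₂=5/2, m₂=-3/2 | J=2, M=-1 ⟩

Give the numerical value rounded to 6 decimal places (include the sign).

-0.377964

triangle: 3!×2!×2!/8! = 24/40320
(j±m)!: 3!×2!×1!×4!×1!×3! = 1728
prefactor² = (2J+1)×Δ×N² = 36/7
  k=0: +1/(0!×3!×2!×1!×0!×1!) = 1/12
  k=1: −1/(1!×2!×1!×0!×1!×2!) = -1/4
Σ = -1/6  ⇒  CG² = 36/7×(-1/6)² = 1/7
CG = −√(1/7) = -0.377964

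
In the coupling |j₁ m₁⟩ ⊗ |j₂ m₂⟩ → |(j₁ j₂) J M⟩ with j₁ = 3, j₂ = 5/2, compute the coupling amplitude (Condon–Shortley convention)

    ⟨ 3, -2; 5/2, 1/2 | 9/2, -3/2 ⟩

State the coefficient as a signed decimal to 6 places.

√[10·1!5!4!/11! · 1!5!3!2!3!6!] = √(345600/77)
  +(−1)^0/∏(0,1,5,3,0,1)! = 1/720  (running 1/720)
  +(−1)^1/∏(1,0,4,2,1,2)! = -1/96  (running -13/1440)
⟨..|..⟩ = √(345600/77)·(-13/1440) = -0.604815

−√(169/462) = -0.604815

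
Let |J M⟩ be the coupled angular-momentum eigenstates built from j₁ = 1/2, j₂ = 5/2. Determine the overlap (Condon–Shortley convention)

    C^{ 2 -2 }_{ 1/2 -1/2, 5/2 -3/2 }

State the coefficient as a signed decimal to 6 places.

triangle: 1!·0!·4!/6! = 24/720
(j±m)!: 0!·1!·1!·4!·0!·4! = 576
prefactor² = (2J+1)·Δ·N² = 96
  k=1: −1/(1!·0!·0!·0!·0!·4!) = -1/24
Σ = -1/24  ⇒  CG² = 96·(-1/24)² = 1/6
CG = −√(1/6) = -0.408248

-0.408248  (= −√(1/6))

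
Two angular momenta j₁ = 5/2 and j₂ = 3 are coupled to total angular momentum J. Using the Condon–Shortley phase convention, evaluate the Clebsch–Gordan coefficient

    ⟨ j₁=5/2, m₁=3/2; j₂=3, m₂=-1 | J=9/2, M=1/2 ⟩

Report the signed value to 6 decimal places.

+0.594588

j₁+j₂−J=1  J+j₁−j₂=4  J−j₁+j₂=5  j₁+j₂+J+1=11
(j₁±m₁, j₂±m₂, J±M) = (4,1,2,4,5,4)
P² = 184320/77
sum k=0..1:
  [0] +1/72 = 1/72
  [1] −1/576 = -1/576
S = 7/576
C² = P²·S² = 35/99 ; C = +0.594588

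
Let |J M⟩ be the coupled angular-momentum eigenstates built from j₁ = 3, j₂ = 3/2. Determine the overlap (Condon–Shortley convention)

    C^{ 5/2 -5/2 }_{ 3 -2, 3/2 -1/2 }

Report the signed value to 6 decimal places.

triangle: 2!×4!×1!/8! = 48/40320
(j±m)!: 1!×5!×1!×2!×0!×5! = 28800
prefactor² = (2J+1)×Δ×N² = 1440/7
  k=1: −1/(1!×1!×4!×0!×0!×1!) = -1/24
Σ = -1/24  ⇒  CG² = 1440/7×(-1/24)² = 5/14
CG = −√(5/14) = -0.597614

−√(5/14) = -0.597614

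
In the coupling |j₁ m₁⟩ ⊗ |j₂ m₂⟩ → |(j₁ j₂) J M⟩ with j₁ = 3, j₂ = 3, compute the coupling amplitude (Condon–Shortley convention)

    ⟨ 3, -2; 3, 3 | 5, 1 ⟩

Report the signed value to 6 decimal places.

−√(5/84) ≈ -0.243975

√[11·1!5!5!/12! · 1!5!6!0!6!4!] = √(3456000/7)
  +(−1)^1/∏(1,0,4,5,1,0)! = -1/2880  (running -1/2880)
⟨..|..⟩ = √(3456000/7)·(-1/2880) = -0.243975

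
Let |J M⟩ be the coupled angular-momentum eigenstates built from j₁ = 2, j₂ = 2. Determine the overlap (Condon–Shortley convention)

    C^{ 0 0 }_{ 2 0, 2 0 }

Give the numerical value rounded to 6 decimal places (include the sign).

+√(1/5) ≈ +0.447214

√[1·4!0!0!/5! · 2!2!2!2!0!0!] = √(16/5)
  +(−1)^2/∏(2,2,0,0,0,0)! = 1/4  (running 1/4)
⟨..|..⟩ = √(16/5)·(1/4) = +0.447214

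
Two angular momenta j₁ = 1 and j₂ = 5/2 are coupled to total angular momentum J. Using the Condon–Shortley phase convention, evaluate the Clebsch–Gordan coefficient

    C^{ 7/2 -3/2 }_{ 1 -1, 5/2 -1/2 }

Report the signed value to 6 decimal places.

+√(10/21) ≈ +0.690066

triangle: 0!*2!*5!/8! = 240/40320
(j±m)!: 0!*2!*2!*3!*2!*5! = 5760
prefactor² = (2J+1)*Δ*N² = 1920/7
  k=0: +1/(0!*0!*2!*2!*0!*3!) = 1/24
Σ = 1/24  ⇒  CG² = 1920/7*1/24² = 10/21
CG = +√(10/21) = +0.690066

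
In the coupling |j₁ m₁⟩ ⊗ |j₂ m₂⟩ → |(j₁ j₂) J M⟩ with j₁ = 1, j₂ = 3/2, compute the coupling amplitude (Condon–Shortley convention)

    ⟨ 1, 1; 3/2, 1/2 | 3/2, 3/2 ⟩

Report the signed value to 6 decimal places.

√[4·1!1!2!/5! · 2!0!2!1!3!0!] = √(8/5)
  +(−1)^0/∏(0,1,0,2,1,0)! = 1/2  (running 1/2)
⟨..|..⟩ = √(8/5)·(1/2) = +0.632456

+√(2/5) = +0.632456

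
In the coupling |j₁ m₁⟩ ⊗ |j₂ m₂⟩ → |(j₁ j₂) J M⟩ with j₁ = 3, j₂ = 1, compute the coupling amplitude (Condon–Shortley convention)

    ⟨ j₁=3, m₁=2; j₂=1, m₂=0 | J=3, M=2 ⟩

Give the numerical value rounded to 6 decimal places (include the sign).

j₁+j₂−J=1  J+j₁−j₂=5  J−j₁+j₂=1  j₁+j₂+J+1=8
(j₁±m₁, j₂±m₂, J±M) = (5,1,1,1,5,1)
P² = 300
sum k=0..1:
  [0] +1/24 = 1/24
  [1] −1/120 = -1/120
S = 1/30
C² = P²·S² = 1/3 ; C = +0.577350

+0.577350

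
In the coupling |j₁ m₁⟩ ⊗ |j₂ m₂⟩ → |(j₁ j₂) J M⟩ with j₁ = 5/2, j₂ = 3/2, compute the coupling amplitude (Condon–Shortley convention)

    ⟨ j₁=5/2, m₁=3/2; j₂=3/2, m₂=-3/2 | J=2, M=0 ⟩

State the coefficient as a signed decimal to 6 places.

+√(3/7) ≈ +0.654654

j₁+j₂−J=2  J+j₁−j₂=3  J−j₁+j₂=1  j₁+j₂+J+1=7
(j₁±m₁, j₂±m₂, J±M) = (4,1,0,3,2,2)
P² = 48/7
sum k=0..0:
  [0] +1/4 = 1/4
S = 1/4
C² = P²·S² = 3/7 ; C = +0.654654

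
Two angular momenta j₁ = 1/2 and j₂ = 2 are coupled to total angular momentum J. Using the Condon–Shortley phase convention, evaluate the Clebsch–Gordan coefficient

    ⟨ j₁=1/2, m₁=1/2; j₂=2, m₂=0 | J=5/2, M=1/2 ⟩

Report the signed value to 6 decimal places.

j₁+j₂−J=0  J+j₁−j₂=1  J−j₁+j₂=4  j₁+j₂+J+1=6
(j₁±m₁, j₂±m₂, J±M) = (1,0,2,2,3,2)
P² = 48/5
sum k=0..0:
  [0] +1/4 = 1/4
S = 1/4
C² = P²·S² = 3/5 ; C = +0.774597

+0.774597  (= +√(3/5))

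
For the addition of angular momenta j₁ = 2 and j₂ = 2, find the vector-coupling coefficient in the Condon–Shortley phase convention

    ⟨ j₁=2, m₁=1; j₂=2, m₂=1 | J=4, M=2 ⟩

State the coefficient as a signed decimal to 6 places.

+0.755929

j₁+j₂−J=0  J+j₁−j₂=4  J−j₁+j₂=4  j₁+j₂+J+1=9
(j₁±m₁, j₂±m₂, J±M) = (3,1,3,1,6,2)
P² = 5184/7
sum k=0..0:
  [0] +1/36 = 1/36
S = 1/36
C² = P²·S² = 4/7 ; C = +0.755929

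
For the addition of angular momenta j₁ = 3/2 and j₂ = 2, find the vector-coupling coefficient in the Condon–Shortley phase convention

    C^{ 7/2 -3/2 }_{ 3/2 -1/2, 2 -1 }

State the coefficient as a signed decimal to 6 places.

+√(4/7) = +0.755929

j₁+j₂−J=0  J+j₁−j₂=3  J−j₁+j₂=4  j₁+j₂+J+1=8
(j₁±m₁, j₂±m₂, J±M) = (1,2,1,3,2,5)
P² = 576/7
sum k=0..0:
  [0] +1/12 = 1/12
S = 1/12
C² = P²·S² = 4/7 ; C = +0.755929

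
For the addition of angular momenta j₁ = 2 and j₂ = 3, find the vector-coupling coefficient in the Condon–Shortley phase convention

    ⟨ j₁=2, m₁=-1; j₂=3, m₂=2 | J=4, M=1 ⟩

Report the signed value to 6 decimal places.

j₁+j₂−J=1  J+j₁−j₂=3  J−j₁+j₂=5  j₁+j₂+J+1=10
(j₁±m₁, j₂±m₂, J±M) = (1,3,5,1,5,3)
P² = 6480/7
sum k=0..1:
  [0] +1/720 = 1/720
  [1] −1/48 = -1/48
S = -7/360
C² = P²·S² = 7/20 ; C = -0.591608

-0.591608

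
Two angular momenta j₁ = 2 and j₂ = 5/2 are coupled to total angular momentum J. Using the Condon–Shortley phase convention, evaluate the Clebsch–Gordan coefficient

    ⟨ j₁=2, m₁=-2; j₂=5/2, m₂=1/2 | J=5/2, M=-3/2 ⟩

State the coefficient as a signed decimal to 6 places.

√[6·2!2!3!/8! · 0!4!3!2!1!4!] = √(864/35)
  +(−1)^2/∏(2,0,2,1,0,2)! = 1/8  (running 1/8)
⟨..|..⟩ = √(864/35)·(1/8) = +0.621059

+√(27/70) ≈ +0.621059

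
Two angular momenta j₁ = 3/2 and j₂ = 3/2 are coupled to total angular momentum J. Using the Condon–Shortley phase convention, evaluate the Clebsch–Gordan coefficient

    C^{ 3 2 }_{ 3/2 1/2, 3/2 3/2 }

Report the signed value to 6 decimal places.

+0.707107

j₁+j₂−J=0  J+j₁−j₂=3  J−j₁+j₂=3  j₁+j₂+J+1=7
(j₁±m₁, j₂±m₂, J±M) = (2,1,3,0,5,1)
P² = 72
sum k=0..0:
  [0] +1/12 = 1/12
S = 1/12
C² = P²·S² = 1/2 ; C = +0.707107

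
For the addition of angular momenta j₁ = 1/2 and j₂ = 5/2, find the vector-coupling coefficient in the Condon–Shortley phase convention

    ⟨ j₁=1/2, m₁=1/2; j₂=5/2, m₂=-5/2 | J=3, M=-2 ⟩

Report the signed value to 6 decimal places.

+0.408248  (= +√(1/6))

j₁+j₂−J=0  J+j₁−j₂=1  J−j₁+j₂=5  j₁+j₂+J+1=7
(j₁±m₁, j₂±m₂, J±M) = (1,0,0,5,1,5)
P² = 2400
sum k=0..0:
  [0] +1/120 = 1/120
S = 1/120
C² = P²·S² = 1/6 ; C = +0.408248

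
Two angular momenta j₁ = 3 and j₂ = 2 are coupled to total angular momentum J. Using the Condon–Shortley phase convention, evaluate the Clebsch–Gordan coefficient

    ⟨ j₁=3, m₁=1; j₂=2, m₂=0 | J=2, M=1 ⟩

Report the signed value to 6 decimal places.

j₁+j₂−J=3  J+j₁−j₂=3  J−j₁+j₂=1  j₁+j₂+J+1=8
(j₁±m₁, j₂±m₂, J±M) = (4,2,2,2,3,1)
P² = 36/7
sum k=1..2:
  [1] −1/4 = -1/4
  [2] +1/12 = 1/12
S = -1/6
C² = P²·S² = 1/7 ; C = -0.377964

−√(1/7) ≈ -0.377964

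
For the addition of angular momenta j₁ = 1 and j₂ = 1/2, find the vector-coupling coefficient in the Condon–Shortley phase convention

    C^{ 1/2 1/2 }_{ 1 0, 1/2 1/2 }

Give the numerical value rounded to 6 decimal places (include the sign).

-0.577350  (= −√(1/3))

√[2·1!1!0!/3! · 1!1!1!0!1!0!] = √(1/3)
  +(−1)^1/∏(1,0,0,0,1,0)! = -1  (running -1)
⟨..|..⟩ = √(1/3)·(-1) = -0.577350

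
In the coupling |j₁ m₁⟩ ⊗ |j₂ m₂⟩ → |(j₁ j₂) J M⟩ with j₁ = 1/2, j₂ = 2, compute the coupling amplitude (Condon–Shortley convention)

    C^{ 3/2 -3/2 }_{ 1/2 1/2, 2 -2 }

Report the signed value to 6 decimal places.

j₁+j₂−J=1  J+j₁−j₂=0  J−j₁+j₂=3  j₁+j₂+J+1=5
(j₁±m₁, j₂±m₂, J±M) = (1,0,0,4,0,3)
P² = 144/5
sum k=0..0:
  [0] +1/6 = 1/6
S = 1/6
C² = P²·S² = 4/5 ; C = +0.894427

+√(4/5) ≈ +0.894427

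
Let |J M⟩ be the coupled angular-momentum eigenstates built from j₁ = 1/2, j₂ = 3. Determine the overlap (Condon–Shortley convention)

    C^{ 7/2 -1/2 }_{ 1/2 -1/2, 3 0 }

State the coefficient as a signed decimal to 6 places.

j₁+j₂−J=0  J+j₁−j₂=1  J−j₁+j₂=6  j₁+j₂+J+1=8
(j₁±m₁, j₂±m₂, J±M) = (0,1,3,3,3,4)
P² = 5184/7
sum k=0..0:
  [0] +1/36 = 1/36
S = 1/36
C² = P²·S² = 4/7 ; C = +0.755929

+0.755929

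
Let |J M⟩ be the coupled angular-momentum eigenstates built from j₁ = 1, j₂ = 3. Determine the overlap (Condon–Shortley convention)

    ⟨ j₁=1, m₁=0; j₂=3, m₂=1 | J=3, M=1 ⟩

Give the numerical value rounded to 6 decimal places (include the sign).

√[7·1!1!5!/8! · 1!1!4!2!4!2!] = √(48)
  +(−1)^0/∏(0,1,1,4,0,1)! = 1/24  (running 1/24)
  +(−1)^1/∏(1,0,0,3,1,2)! = -1/12  (running -1/24)
⟨..|..⟩ = √(48)·(-1/24) = -0.288675

-0.288675  (= −√(1/12))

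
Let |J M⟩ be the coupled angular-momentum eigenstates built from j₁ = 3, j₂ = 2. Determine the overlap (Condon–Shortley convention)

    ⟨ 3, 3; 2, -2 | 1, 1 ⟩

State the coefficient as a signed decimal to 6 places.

+0.654654

triangle: 4!·2!·0!/7! = 48/5040
(j±m)!: 6!·0!·0!·4!·2!·0! = 34560
prefactor² = (2J+1)·Δ·N² = 6912/7
  k=0: +1/(0!·4!·0!·0!·2!·0!) = 1/48
Σ = 1/48  ⇒  CG² = 6912/7·1/48² = 3/7
CG = +√(3/7) = +0.654654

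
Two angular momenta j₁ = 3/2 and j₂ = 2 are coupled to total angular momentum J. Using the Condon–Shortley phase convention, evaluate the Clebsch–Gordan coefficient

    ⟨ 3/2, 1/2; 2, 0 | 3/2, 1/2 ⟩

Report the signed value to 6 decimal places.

√[4·2!1!2!/6! · 2!1!2!2!2!1!] = √(16/45)
  +(−1)^0/∏(0,2,1,2,0,0)! = 1/4  (running 1/4)
  +(−1)^1/∏(1,1,0,1,1,1)! = -1  (running -3/4)
⟨..|..⟩ = √(16/45)·(-3/4) = -0.447214

−√(1/5) ≈ -0.447214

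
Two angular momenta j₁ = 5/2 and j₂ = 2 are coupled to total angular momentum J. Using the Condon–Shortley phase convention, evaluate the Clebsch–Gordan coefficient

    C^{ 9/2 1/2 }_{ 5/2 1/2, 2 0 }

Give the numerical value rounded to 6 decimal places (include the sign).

+√(10/21) = +0.690066

triangle: 0!×5!×4!/10! = 2880/3628800
(j±m)!: 3!×2!×2!×2!×5!×4! = 138240
prefactor² = (2J+1)×Δ×N² = 7680/7
  k=0: +1/(0!×0!×2!×2!×3!×2!) = 1/48
Σ = 1/48  ⇒  CG² = 7680/7×1/48² = 10/21
CG = +√(10/21) = +0.690066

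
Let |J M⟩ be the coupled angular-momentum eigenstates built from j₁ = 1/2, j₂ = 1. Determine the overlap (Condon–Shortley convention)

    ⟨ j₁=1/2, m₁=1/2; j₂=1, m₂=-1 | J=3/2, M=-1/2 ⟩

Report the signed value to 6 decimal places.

+√(1/3) = +0.577350

triangle: 0!*1!*2!/4! = 2/24
(j±m)!: 1!*0!*0!*2!*1!*2! = 4
prefactor² = (2J+1)*Δ*N² = 4/3
  k=0: +1/(0!*0!*0!*0!*1!*2!) = 1/2
Σ = 1/2  ⇒  CG² = 4/3*1/2² = 1/3
CG = +√(1/3) = +0.577350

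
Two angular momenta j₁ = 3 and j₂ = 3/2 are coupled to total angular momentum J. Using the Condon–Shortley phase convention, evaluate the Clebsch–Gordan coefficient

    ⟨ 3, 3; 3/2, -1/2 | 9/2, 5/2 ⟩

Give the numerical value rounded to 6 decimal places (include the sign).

+√(1/12) ≈ +0.288675

j₁+j₂−J=0  J+j₁−j₂=6  J−j₁+j₂=3  j₁+j₂+J+1=10
(j₁±m₁, j₂±m₂, J±M) = (6,0,1,2,7,2)
P² = 172800
sum k=0..0:
  [0] +1/1440 = 1/1440
S = 1/1440
C² = P²·S² = 1/12 ; C = +0.288675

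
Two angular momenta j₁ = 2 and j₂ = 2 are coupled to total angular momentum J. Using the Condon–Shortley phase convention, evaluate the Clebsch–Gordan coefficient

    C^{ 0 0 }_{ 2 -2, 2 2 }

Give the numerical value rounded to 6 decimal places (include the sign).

j₁+j₂−J=4  J+j₁−j₂=0  J−j₁+j₂=0  j₁+j₂+J+1=5
(j₁±m₁, j₂±m₂, J±M) = (0,4,4,0,0,0)
P² = 576/5
sum k=4..4:
  [4] +1/24 = 1/24
S = 1/24
C² = P²·S² = 1/5 ; C = +0.447214

+0.447214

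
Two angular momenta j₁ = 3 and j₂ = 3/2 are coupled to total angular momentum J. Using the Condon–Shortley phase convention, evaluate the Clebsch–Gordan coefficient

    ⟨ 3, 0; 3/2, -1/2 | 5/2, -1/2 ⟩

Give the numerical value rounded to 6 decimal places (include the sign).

−√(6/35) ≈ -0.414039

triangle: 2!·4!·1!/8! = 48/40320
(j±m)!: 3!·3!·1!·2!·2!·3! = 864
prefactor² = (2J+1)·Δ·N² = 216/35
  k=0: +1/(0!·2!·3!·1!·1!·0!) = 1/12
  k=1: −1/(1!·1!·2!·0!·2!·1!) = -1/4
Σ = -1/6  ⇒  CG² = 216/35·(-1/6)² = 6/35
CG = −√(6/35) = -0.414039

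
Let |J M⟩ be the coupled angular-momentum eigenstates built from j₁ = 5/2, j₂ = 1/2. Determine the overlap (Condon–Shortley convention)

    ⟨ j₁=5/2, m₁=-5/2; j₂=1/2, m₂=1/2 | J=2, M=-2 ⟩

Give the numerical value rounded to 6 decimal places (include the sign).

√[5·1!4!0!/6! · 0!5!1!0!0!4!] = √(480)
  +(−1)^1/∏(1,0,4,0,0,0)! = -1/24  (running -1/24)
⟨..|..⟩ = √(480)·(-1/24) = -0.912871

−√(5/6) = -0.912871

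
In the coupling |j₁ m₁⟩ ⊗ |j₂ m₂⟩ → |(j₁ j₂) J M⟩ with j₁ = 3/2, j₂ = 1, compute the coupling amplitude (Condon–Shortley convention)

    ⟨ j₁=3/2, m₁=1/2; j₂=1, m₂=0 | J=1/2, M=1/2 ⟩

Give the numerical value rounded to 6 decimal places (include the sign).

−√(1/3) = -0.577350

j₁+j₂−J=2  J+j₁−j₂=1  J−j₁+j₂=0  j₁+j₂+J+1=4
(j₁±m₁, j₂±m₂, J±M) = (2,1,1,1,1,0)
P² = 1/3
sum k=1..1:
  [1] −1/1 = -1
S = -1
C² = P²·S² = 1/3 ; C = -0.577350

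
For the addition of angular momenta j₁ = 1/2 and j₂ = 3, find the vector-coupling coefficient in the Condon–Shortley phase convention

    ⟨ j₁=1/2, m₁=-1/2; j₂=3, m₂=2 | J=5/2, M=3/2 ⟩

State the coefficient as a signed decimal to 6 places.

-0.845154

j₁+j₂−J=1  J+j₁−j₂=0  J−j₁+j₂=5  j₁+j₂+J+1=7
(j₁±m₁, j₂±m₂, J±M) = (0,1,5,1,4,1)
P² = 2880/7
sum k=1..1:
  [1] −1/24 = -1/24
S = -1/24
C² = P²·S² = 5/7 ; C = -0.845154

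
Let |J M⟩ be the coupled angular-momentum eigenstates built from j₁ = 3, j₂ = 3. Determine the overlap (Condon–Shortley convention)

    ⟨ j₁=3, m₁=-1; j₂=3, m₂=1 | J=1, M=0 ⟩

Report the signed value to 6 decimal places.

−√(1/28) ≈ -0.188982

√[3·5!1!1!/8! · 2!4!4!2!1!1!] = √(144/7)
  +(−1)^3/∏(3,2,1,1,0,0)! = -1/12  (running -1/12)
  +(−1)^4/∏(4,1,0,0,1,1)! = 1/24  (running -1/24)
⟨..|..⟩ = √(144/7)·(-1/24) = -0.188982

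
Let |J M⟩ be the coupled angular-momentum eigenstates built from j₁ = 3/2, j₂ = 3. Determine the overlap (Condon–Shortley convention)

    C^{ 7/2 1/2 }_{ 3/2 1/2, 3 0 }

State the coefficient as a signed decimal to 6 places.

j₁+j₂−J=1  J+j₁−j₂=2  J−j₁+j₂=5  j₁+j₂+J+1=9
(j₁±m₁, j₂±m₂, J±M) = (2,1,3,3,4,3)
P² = 384/7
sum k=0..1:
  [0] +1/12 = 1/12
  [1] −1/24 = -1/24
S = 1/24
C² = P²·S² = 2/21 ; C = +0.308607

+0.308607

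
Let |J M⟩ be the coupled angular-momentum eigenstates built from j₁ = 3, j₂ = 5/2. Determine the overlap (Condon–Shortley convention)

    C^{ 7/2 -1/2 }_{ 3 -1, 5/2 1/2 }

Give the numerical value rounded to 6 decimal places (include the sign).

−√(1/63) ≈ -0.125988

√[8·2!4!3!/10! · 2!4!3!2!3!4!] = √(9216/175)
  +(−1)^0/∏(0,2,4,3,0,0)! = 1/288  (running 1/288)
  +(−1)^1/∏(1,1,3,2,1,1)! = -1/12  (running -23/288)
  +(−1)^2/∏(2,0,2,1,2,2)! = 1/16  (running -5/288)
⟨..|..⟩ = √(9216/175)·(-5/288) = -0.125988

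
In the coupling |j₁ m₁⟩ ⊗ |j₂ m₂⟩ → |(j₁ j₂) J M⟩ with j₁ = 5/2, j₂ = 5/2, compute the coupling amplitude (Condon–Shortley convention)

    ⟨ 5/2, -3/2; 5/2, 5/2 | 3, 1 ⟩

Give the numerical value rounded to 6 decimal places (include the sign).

+0.577350  (= +√(1/3))

j₁+j₂−J=2  J+j₁−j₂=3  J−j₁+j₂=3  j₁+j₂+J+1=9
(j₁±m₁, j₂±m₂, J±M) = (1,4,5,0,4,2)
P² = 192
sum k=2..2:
  [2] +1/24 = 1/24
S = 1/24
C² = P²·S² = 1/3 ; C = +0.577350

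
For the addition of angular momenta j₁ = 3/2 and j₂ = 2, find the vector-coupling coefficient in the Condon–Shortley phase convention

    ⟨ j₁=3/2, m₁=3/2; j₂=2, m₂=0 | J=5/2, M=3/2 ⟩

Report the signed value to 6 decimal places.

triangle: 1!*2!*3!/7! = 12/5040
(j±m)!: 3!*0!*2!*2!*4!*1! = 576
prefactor² = (2J+1)*Δ*N² = 288/35
  k=0: +1/(0!*1!*0!*2!*2!*1!) = 1/4
Σ = 1/4  ⇒  CG² = 288/35*1/4² = 18/35
CG = +√(18/35) = +0.717137

+0.717137  (= +√(18/35))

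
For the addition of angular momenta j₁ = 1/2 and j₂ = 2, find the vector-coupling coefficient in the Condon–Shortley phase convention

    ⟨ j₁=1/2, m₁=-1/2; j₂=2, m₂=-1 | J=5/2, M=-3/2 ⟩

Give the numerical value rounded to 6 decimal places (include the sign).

+0.894427

j₁+j₂−J=0  J+j₁−j₂=1  J−j₁+j₂=4  j₁+j₂+J+1=6
(j₁±m₁, j₂±m₂, J±M) = (0,1,1,3,1,4)
P² = 144/5
sum k=0..0:
  [0] +1/6 = 1/6
S = 1/6
C² = P²·S² = 4/5 ; C = +0.894427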